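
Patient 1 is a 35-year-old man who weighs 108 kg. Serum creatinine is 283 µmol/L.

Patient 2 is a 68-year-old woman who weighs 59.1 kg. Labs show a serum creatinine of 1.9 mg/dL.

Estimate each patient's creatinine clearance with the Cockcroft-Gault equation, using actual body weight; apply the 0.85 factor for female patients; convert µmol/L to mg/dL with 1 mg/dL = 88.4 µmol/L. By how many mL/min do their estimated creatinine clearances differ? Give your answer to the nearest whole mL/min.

Patient 1: SCr = 283 / 88.4 = 3.201 mg/dL
Patient 1: CrCl = (140 − 35) × 108 / (72 × 3.201) = 11340.0 / 230.47 ≈ 49.2 mL/min
Patient 2: CrCl = (140 − 68) × 59.1 / (72 × 1.9) × 0.85 = 4255.2 / 136.80 × 0.85 ≈ 26.4 mL/min
|49.2 − 26.4| = 22.8 mL/min

23 mL/min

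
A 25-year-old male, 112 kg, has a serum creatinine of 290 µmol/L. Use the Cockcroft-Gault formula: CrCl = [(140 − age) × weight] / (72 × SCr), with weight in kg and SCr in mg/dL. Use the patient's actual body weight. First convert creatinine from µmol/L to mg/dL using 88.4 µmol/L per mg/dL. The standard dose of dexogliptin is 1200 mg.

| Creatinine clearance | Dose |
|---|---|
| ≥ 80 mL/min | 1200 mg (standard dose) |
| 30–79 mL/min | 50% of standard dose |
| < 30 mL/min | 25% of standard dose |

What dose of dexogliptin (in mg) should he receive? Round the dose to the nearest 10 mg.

SCr = 290 / 88.4 = 3.281 mg/dL
CrCl = (140 − 25) × 112 / (72 × 3.281) = 12880.0 / 236.23 ≈ 54.5 mL/min
CrCl ≈ 55 mL/min → bracket 30–79 mL/min.
50% of 1200 mg = 600 mg

600 mg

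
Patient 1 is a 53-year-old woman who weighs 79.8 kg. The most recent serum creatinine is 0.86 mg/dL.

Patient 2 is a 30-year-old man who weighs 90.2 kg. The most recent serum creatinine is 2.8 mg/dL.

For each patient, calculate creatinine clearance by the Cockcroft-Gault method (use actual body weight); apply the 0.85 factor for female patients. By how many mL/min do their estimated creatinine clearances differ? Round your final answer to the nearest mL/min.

Patient 1: CrCl = (140 − 53) × 79.8 / (72 × 0.86) × 0.85 = 6942.6 / 61.92 × 0.85 ≈ 95.3 mL/min
Patient 2: CrCl = (140 − 30) × 90.2 / (72 × 2.8) = 9922.0 / 201.60 ≈ 49.2 mL/min
|95.3 − 49.2| = 46.1 mL/min

46 mL/min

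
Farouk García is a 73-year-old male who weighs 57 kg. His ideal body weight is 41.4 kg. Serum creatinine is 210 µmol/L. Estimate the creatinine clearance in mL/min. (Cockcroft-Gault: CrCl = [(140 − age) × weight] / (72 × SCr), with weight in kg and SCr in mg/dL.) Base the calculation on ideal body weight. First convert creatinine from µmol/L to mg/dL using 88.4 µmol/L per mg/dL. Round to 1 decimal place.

16.2 mL/min

SCr = 210 / 88.4 = 2.376 mg/dL
CrCl = (140 − 73) × 41.4 / (72 × 2.376) = 2773.8 / 171.07 ≈ 16.2 mL/min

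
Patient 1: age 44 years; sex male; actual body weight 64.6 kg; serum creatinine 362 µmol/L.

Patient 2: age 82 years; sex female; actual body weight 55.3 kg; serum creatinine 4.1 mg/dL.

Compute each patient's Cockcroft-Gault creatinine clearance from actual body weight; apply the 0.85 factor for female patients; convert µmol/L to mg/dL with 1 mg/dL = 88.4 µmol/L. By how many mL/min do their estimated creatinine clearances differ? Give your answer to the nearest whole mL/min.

12 mL/min

Patient 1: SCr = 362 / 88.4 = 4.095 mg/dL
Patient 1: CrCl = (140 − 44) × 64.6 / (72 × 4.095) = 6201.6 / 294.84 ≈ 21.0 mL/min
Patient 2: CrCl = (140 − 82) × 55.3 / (72 × 4.1) × 0.85 = 3207.4 / 295.20 × 0.85 ≈ 9.2 mL/min
|21.0 − 9.2| = 11.8 mL/min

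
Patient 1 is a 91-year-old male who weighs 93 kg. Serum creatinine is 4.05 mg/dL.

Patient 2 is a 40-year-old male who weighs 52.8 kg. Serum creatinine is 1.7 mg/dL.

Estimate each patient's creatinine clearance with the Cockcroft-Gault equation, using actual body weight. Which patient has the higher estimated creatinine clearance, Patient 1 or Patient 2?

Patient 1: CrCl = (140 − 91) × 93 / (72 × 4.05) = 4557.0 / 291.60 ≈ 15.6 mL/min
Patient 2: CrCl = (140 − 40) × 52.8 / (72 × 1.7) = 5280.0 / 122.40 ≈ 43.1 mL/min
15.6 vs 43.1 mL/min → Patient 2 is higher.

Patient 2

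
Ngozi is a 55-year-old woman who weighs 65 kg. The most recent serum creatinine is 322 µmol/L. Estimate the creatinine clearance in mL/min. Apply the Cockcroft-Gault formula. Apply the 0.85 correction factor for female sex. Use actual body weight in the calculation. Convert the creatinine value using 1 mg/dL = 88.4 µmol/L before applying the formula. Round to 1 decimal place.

SCr = 322 / 88.4 = 3.643 mg/dL
CrCl = (140 − 55) × 65 / (72 × 3.643) × 0.85 = 5525.0 / 262.30 × 0.85 ≈ 17.9 mL/min

17.9 mL/min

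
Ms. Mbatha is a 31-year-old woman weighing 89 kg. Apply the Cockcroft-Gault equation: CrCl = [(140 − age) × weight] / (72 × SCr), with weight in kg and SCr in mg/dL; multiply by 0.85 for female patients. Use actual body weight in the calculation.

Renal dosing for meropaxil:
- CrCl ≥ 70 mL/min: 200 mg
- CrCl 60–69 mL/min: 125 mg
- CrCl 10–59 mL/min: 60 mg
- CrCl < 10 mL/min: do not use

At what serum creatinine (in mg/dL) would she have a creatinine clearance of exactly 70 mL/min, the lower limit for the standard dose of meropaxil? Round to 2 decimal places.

Standard dose requires CrCl ≥ 70 mL/min.
Set (140 − 31) × 89 × 0.85 / (72 × SCr) = 70
SCr = (140 − 31) × 89 × 0.85 / (72 × 70) = 1.636 mg/dL

1.64 mg/dL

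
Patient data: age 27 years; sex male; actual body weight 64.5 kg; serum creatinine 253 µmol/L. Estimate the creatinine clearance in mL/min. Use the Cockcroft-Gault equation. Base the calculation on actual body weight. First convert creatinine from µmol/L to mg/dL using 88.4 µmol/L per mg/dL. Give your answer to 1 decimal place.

35.4 mL/min

SCr = 253 / 88.4 = 2.862 mg/dL
CrCl = (140 − 27) × 64.5 / (72 × 2.862) = 7288.5 / 206.06 ≈ 35.4 mL/min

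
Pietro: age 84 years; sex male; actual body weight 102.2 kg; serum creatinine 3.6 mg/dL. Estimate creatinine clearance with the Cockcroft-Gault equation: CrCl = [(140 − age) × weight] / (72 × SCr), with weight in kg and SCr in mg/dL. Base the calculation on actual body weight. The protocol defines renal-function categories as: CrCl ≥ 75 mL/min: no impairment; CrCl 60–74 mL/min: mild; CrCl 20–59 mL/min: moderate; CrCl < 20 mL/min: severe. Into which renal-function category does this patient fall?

CrCl = (140 − 84) × 102.2 / (72 × 3.6) = 5723.2 / 259.20 ≈ 22.1 mL/min
22 mL/min falls in the 'moderate' range.

moderate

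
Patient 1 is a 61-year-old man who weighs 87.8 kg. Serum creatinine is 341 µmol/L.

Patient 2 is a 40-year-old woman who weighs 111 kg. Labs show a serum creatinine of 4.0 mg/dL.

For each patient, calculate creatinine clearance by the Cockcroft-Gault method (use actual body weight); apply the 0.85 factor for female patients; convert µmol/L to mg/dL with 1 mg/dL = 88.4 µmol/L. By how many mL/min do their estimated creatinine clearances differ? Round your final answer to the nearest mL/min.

8 mL/min

Patient 1: SCr = 341 / 88.4 = 3.857 mg/dL
Patient 1: CrCl = (140 − 61) × 87.8 / (72 × 3.857) = 6936.2 / 277.70 ≈ 25.0 mL/min
Patient 2: CrCl = (140 − 40) × 111 / (72 × 4) × 0.85 = 11100.0 / 288.00 × 0.85 ≈ 32.8 mL/min
|25.0 − 32.8| = 7.8 mL/min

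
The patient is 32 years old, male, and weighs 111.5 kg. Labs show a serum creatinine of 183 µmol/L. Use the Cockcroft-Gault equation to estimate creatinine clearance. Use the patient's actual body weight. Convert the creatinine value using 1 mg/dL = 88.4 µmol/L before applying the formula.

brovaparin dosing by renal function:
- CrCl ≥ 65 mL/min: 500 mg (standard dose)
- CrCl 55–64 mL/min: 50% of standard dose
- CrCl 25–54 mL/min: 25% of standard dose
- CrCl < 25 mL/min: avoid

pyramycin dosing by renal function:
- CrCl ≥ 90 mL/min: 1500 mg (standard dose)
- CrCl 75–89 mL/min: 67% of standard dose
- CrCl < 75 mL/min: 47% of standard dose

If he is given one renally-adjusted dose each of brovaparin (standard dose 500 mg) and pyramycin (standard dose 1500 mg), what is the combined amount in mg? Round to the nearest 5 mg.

SCr = 183 / 88.4 = 2.07 mg/dL
CrCl = (140 − 32) × 111.5 / (72 × 2.07) = 12042.0 / 149.04 ≈ 80.8 mL/min
CrCl ≈ 81 mL/min.
brovaparin: ≥ 65 mL/min → 100% of 500 mg = 500 mg.
pyramycin: 75–89 mL/min → 67% of 1500 mg = 1005 mg.
Total = 500 + 1005 = 1505 mg.

1505 mg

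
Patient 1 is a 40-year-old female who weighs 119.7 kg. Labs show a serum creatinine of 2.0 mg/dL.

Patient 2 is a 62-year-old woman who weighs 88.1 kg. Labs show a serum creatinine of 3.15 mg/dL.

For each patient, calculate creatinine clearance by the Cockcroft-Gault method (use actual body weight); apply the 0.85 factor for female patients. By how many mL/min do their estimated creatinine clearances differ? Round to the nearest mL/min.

45 mL/min

Patient 1: CrCl = (140 − 40) × 119.7 / (72 × 2) × 0.85 = 11970.0 / 144.00 × 0.85 ≈ 70.7 mL/min
Patient 2: CrCl = (140 − 62) × 88.1 / (72 × 3.15) × 0.85 = 6871.8 / 226.80 × 0.85 ≈ 25.8 mL/min
|70.7 − 25.8| = 44.9 mL/min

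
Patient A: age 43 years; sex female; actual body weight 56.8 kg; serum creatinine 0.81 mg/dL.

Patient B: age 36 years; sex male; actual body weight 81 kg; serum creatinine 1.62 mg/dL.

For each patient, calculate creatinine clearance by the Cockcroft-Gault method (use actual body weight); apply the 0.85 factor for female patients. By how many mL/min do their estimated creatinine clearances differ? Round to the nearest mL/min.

8 mL/min

Patient A: CrCl = (140 − 43) × 56.8 / (72 × 0.81) × 0.85 = 5509.6 / 58.32 × 0.85 ≈ 80.3 mL/min
Patient B: CrCl = (140 − 36) × 81 / (72 × 1.62) = 8424.0 / 116.64 ≈ 72.2 mL/min
|80.3 − 72.2| = 8.1 mL/min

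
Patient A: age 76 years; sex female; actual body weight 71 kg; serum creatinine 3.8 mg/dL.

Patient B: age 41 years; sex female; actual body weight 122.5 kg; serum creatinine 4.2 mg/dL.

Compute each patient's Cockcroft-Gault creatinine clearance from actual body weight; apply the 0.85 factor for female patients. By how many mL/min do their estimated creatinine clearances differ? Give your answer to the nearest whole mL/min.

20 mL/min

Patient A: CrCl = (140 − 76) × 71 / (72 × 3.8) × 0.85 = 4544.0 / 273.60 × 0.85 ≈ 14.1 mL/min
Patient B: CrCl = (140 − 41) × 122.5 / (72 × 4.2) × 0.85 = 12127.5 / 302.40 × 0.85 ≈ 34.1 mL/min
|14.1 − 34.1| = 20.0 mL/min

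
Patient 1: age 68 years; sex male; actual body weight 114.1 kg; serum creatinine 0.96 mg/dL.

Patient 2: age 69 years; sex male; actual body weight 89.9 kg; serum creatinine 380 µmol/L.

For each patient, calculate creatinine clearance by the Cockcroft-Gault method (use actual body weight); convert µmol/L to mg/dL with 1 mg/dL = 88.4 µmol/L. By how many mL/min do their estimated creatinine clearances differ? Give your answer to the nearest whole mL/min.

Patient 1: CrCl = (140 − 68) × 114.1 / (72 × 0.96) = 8215.2 / 69.12 ≈ 118.9 mL/min
Patient 2: SCr = 380 / 88.4 = 4.299 mg/dL
Patient 2: CrCl = (140 − 69) × 89.9 / (72 × 4.299) = 6382.9 / 309.53 ≈ 20.6 mL/min
|118.9 − 20.6| = 98.3 mL/min

98 mL/min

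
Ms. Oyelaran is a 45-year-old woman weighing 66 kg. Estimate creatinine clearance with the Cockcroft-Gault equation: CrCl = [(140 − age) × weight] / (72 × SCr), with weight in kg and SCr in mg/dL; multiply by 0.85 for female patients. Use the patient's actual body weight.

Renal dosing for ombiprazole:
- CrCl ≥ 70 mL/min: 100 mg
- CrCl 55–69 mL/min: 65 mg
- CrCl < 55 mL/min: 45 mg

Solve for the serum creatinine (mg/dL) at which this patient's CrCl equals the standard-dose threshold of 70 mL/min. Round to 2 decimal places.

Standard dose requires CrCl ≥ 70 mL/min.
Set (140 − 45) × 66 × 0.85 / (72 × SCr) = 70
SCr = (140 − 45) × 66 × 0.85 / (72 × 70) = 1.057 mg/dL

1.06 mg/dL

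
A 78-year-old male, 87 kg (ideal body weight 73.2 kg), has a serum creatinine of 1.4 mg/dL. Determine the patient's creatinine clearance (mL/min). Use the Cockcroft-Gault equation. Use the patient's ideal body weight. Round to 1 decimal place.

45.0 mL/min

CrCl = (140 − 78) × 73.2 / (72 × 1.4) = 4538.4 / 100.80 ≈ 45.0 mL/min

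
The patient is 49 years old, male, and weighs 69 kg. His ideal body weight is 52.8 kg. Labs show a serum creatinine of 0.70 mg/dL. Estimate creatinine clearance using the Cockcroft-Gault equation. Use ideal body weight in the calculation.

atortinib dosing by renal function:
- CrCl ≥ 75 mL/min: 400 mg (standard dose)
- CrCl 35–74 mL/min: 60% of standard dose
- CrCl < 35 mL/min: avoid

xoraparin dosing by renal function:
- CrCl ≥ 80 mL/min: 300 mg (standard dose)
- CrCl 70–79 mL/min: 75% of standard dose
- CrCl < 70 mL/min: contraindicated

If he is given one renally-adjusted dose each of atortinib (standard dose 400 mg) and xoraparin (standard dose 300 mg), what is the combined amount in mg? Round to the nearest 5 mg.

CrCl = (140 − 49) × 52.8 / (72 × 0.7) = 4804.8 / 50.40 ≈ 95.3 mL/min
CrCl ≈ 95 mL/min.
atortinib: ≥ 75 mL/min → 100% of 400 mg = 400 mg.
xoraparin: ≥ 80 mL/min → 100% of 300 mg = 300 mg.
Total = 400 + 300 = 700 mg.

700 mg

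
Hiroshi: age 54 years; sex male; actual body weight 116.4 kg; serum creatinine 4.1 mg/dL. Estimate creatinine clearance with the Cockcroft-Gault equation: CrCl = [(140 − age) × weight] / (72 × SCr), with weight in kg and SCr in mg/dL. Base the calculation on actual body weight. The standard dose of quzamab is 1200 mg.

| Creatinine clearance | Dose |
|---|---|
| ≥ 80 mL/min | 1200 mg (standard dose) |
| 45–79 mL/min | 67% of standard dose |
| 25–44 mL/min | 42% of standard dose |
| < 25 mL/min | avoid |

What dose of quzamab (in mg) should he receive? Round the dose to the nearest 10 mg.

CrCl = (140 − 54) × 116.4 / (72 × 4.1) = 10010.4 / 295.20 ≈ 33.9 mL/min
CrCl ≈ 34 mL/min → bracket 25–44 mL/min.
42% of 1200 mg = 504 mg → 500 mg

500 mg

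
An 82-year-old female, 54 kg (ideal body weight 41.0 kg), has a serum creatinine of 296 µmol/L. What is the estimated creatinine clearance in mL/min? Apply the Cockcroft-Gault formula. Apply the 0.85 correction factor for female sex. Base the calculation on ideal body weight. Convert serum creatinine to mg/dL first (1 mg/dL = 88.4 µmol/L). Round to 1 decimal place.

8.4 mL/min

SCr = 296 / 88.4 = 3.348 mg/dL
CrCl = (140 − 82) × 41 / (72 × 3.348) × 0.85 = 2378.0 / 241.06 × 0.85 ≈ 8.4 mL/min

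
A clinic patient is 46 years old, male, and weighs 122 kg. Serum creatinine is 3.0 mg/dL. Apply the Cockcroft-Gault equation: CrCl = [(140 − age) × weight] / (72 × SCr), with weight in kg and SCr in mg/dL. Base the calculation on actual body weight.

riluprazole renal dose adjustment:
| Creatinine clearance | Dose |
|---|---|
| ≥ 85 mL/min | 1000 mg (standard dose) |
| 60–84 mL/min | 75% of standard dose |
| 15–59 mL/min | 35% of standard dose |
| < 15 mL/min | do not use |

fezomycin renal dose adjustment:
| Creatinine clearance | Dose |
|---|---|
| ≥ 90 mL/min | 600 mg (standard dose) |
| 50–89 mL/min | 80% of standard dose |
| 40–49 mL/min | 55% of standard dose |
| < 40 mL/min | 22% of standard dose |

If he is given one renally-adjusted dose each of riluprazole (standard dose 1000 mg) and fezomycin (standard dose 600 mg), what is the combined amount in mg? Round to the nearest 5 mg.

830 mg

CrCl = (140 − 46) × 122 / (72 × 3) = 11468.0 / 216.00 ≈ 53.1 mL/min
CrCl ≈ 53 mL/min.
riluprazole: 15–59 mL/min → 35% of 1000 mg = 350 mg.
fezomycin: 50–89 mL/min → 80% of 600 mg = 480 mg.
Total = 350 + 480 = 830 mg.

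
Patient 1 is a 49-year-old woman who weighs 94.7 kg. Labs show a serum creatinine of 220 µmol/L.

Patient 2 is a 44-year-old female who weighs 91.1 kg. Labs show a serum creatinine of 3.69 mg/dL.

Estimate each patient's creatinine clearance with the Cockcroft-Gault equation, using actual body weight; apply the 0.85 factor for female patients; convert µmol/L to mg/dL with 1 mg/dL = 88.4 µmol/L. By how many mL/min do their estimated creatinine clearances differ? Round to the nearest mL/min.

Patient 1: SCr = 220 / 88.4 = 2.489 mg/dL
Patient 1: CrCl = (140 − 49) × 94.7 / (72 × 2.489) × 0.85 = 8617.7 / 179.21 × 0.85 ≈ 40.9 mL/min
Patient 2: CrCl = (140 − 44) × 91.1 / (72 × 3.69) × 0.85 = 8745.6 / 265.68 × 0.85 ≈ 28.0 mL/min
|40.9 − 28.0| = 12.9 mL/min

13 mL/min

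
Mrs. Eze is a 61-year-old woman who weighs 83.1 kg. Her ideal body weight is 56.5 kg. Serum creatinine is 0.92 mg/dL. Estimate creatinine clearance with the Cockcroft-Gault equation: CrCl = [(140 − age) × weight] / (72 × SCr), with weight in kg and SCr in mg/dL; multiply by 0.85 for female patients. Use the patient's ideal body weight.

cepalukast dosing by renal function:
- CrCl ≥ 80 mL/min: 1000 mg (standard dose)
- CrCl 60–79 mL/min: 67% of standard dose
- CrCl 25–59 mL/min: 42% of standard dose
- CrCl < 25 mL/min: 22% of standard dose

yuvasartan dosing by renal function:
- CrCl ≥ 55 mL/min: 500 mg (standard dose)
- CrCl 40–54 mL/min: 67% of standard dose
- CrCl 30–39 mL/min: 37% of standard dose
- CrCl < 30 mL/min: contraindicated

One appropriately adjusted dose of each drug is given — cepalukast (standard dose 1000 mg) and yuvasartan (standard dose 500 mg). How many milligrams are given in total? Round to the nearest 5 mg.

CrCl = (140 − 61) × 56.5 / (72 × 0.92) × 0.85 = 4463.5 / 66.24 × 0.85 ≈ 57.3 mL/min
CrCl ≈ 57 mL/min.
cepalukast: 25–59 mL/min → 42% of 1000 mg = 420 mg.
yuvasartan: ≥ 55 mL/min → 100% of 500 mg = 500 mg.
Total = 420 + 500 = 920 mg.

920 mg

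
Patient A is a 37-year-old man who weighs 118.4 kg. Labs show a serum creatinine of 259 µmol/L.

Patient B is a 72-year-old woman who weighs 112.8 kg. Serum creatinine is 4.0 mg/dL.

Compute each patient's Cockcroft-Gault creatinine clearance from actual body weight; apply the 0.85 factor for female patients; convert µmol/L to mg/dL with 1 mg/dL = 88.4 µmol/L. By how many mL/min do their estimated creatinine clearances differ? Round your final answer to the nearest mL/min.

35 mL/min

Patient A: SCr = 259 / 88.4 = 2.93 mg/dL
Patient A: CrCl = (140 − 37) × 118.4 / (72 × 2.93) = 12195.2 / 210.96 ≈ 57.8 mL/min
Patient B: CrCl = (140 − 72) × 112.8 / (72 × 4) × 0.85 = 7670.4 / 288.00 × 0.85 ≈ 22.6 mL/min
|57.8 − 22.6| = 35.2 mL/min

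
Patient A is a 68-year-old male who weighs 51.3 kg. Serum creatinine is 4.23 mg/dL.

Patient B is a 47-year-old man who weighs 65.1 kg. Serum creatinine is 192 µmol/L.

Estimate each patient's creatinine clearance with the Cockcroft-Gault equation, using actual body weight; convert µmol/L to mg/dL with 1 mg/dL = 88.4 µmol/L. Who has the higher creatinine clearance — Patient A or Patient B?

Patient B

Patient A: CrCl = (140 − 68) × 51.3 / (72 × 4.23) = 3693.6 / 304.56 ≈ 12.1 mL/min
Patient B: SCr = 192 / 88.4 = 2.172 mg/dL
Patient B: CrCl = (140 − 47) × 65.1 / (72 × 2.172) = 6054.3 / 156.38 ≈ 38.7 mL/min
12.1 vs 38.7 mL/min → Patient B is higher.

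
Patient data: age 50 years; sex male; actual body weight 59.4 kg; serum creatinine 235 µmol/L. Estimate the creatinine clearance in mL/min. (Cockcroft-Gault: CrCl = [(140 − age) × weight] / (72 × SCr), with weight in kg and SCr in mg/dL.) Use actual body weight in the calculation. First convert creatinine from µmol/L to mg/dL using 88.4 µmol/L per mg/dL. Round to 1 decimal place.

27.9 mL/min

SCr = 235 / 88.4 = 2.658 mg/dL
CrCl = (140 − 50) × 59.4 / (72 × 2.658) = 5346.0 / 191.38 ≈ 27.9 mL/min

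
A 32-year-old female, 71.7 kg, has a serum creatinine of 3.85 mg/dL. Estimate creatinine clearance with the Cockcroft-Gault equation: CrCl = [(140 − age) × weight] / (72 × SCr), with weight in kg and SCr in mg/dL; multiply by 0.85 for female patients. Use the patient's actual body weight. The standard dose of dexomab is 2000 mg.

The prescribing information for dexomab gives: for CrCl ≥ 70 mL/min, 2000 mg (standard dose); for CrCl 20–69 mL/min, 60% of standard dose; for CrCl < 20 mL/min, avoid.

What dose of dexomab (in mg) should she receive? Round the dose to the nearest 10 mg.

CrCl = (140 − 32) × 71.7 / (72 × 3.85) × 0.85 = 7743.6 / 277.20 × 0.85 ≈ 23.7 mL/min
CrCl ≈ 24 mL/min → bracket 20–69 mL/min.
60% of 2000 mg = 1200 mg

1200 mg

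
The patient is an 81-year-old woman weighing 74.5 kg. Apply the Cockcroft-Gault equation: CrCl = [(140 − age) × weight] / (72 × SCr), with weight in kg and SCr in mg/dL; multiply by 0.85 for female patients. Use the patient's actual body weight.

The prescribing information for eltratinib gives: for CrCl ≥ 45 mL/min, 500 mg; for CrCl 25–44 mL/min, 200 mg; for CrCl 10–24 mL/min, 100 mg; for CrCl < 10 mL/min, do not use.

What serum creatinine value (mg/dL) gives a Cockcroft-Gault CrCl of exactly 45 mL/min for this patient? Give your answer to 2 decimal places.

1.15 mg/dL

Standard dose requires CrCl ≥ 45 mL/min.
Set (140 − 81) × 74.5 × 0.85 / (72 × SCr) = 45
SCr = (140 − 81) × 74.5 × 0.85 / (72 × 45) = 1.153 mg/dL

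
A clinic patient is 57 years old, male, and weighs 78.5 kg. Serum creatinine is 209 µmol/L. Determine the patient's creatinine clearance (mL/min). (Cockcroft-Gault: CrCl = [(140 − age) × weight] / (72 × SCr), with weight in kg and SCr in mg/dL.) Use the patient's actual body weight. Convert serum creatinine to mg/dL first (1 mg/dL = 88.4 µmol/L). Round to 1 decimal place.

38.3 mL/min

SCr = 209 / 88.4 = 2.364 mg/dL
CrCl = (140 − 57) × 78.5 / (72 × 2.364) = 6515.5 / 170.21 ≈ 38.3 mL/min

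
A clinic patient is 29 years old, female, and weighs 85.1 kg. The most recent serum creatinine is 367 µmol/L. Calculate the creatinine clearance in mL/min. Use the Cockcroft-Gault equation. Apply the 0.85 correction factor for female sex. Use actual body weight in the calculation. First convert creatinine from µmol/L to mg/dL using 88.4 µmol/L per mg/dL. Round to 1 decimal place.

SCr = 367 / 88.4 = 4.152 mg/dL
CrCl = (140 − 29) × 85.1 / (72 × 4.152) × 0.85 = 9446.1 / 298.94 × 0.85 ≈ 26.9 mL/min

26.9 mL/min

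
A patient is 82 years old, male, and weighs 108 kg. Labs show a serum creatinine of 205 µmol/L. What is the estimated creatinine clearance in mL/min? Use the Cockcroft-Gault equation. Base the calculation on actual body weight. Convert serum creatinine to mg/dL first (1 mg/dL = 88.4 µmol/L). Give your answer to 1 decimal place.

37.5 mL/min

SCr = 205 / 88.4 = 2.319 mg/dL
CrCl = (140 − 82) × 108 / (72 × 2.319) = 6264.0 / 166.97 ≈ 37.5 mL/min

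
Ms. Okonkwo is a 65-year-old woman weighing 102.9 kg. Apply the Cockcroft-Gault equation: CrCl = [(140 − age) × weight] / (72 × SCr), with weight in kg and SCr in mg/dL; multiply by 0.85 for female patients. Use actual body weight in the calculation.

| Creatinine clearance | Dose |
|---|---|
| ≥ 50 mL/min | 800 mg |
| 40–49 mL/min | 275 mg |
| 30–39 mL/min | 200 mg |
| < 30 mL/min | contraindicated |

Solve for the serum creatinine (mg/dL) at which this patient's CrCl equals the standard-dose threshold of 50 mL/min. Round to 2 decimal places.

1.82 mg/dL

Standard dose requires CrCl ≥ 50 mL/min.
Set (140 − 65) × 102.9 × 0.85 / (72 × SCr) = 50
SCr = (140 − 65) × 102.9 × 0.85 / (72 × 50) = 1.822 mg/dL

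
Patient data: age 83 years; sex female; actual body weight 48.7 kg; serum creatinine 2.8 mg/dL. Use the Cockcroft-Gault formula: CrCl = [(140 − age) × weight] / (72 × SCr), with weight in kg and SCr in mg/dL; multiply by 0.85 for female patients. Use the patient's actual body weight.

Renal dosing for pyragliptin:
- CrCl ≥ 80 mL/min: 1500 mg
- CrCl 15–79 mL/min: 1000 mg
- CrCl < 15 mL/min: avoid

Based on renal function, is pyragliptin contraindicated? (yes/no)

CrCl = (140 − 83) × 48.7 / (72 × 2.8) × 0.85 = 2775.9 / 201.60 × 0.85 ≈ 11.7 mL/min
CrCl ≈ 12 mL/min, which is < 15 mL/min.

yes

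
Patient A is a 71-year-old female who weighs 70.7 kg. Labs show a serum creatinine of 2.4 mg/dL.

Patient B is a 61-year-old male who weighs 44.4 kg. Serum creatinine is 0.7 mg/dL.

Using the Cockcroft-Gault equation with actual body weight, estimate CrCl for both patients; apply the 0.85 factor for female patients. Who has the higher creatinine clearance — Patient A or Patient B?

Patient A: CrCl = (140 − 71) × 70.7 / (72 × 2.4) × 0.85 = 4878.3 / 172.80 × 0.85 ≈ 24.0 mL/min
Patient B: CrCl = (140 − 61) × 44.4 / (72 × 0.7) = 3507.6 / 50.40 ≈ 69.6 mL/min
24.0 vs 69.6 mL/min → Patient B is higher.

Patient B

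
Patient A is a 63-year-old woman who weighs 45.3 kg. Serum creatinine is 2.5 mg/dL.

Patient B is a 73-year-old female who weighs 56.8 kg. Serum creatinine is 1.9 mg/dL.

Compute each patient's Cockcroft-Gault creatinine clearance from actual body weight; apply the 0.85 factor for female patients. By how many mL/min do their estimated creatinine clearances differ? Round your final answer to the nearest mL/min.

7 mL/min

Patient A: CrCl = (140 − 63) × 45.3 / (72 × 2.5) × 0.85 = 3488.1 / 180.00 × 0.85 ≈ 16.5 mL/min
Patient B: CrCl = (140 − 73) × 56.8 / (72 × 1.9) × 0.85 = 3805.6 / 136.80 × 0.85 ≈ 23.6 mL/min
|16.5 − 23.6| = 7.1 mL/min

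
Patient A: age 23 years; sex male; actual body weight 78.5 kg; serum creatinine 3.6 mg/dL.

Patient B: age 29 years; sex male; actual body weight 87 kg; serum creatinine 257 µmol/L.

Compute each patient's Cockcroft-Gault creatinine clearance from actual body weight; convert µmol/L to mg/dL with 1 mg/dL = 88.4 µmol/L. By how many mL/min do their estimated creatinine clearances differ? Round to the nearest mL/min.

Patient A: CrCl = (140 − 23) × 78.5 / (72 × 3.6) = 9184.5 / 259.20 ≈ 35.4 mL/min
Patient B: SCr = 257 / 88.4 = 2.907 mg/dL
Patient B: CrCl = (140 − 29) × 87 / (72 × 2.907) = 9657.0 / 209.30 ≈ 46.1 mL/min
|35.4 − 46.1| = 10.7 mL/min

11 mL/min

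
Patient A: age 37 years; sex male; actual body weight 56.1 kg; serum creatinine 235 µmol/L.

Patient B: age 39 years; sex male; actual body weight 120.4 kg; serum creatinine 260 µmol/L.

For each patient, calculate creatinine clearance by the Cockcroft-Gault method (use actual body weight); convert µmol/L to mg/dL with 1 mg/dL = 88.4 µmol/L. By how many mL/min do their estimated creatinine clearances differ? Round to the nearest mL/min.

Patient A: SCr = 235 / 88.4 = 2.658 mg/dL
Patient A: CrCl = (140 − 37) × 56.1 / (72 × 2.658) = 5778.3 / 191.38 ≈ 30.2 mL/min
Patient B: SCr = 260 / 88.4 = 2.941 mg/dL
Patient B: CrCl = (140 − 39) × 120.4 / (72 × 2.941) = 12160.4 / 211.75 ≈ 57.4 mL/min
|30.2 − 57.4| = 27.2 mL/min

27 mL/min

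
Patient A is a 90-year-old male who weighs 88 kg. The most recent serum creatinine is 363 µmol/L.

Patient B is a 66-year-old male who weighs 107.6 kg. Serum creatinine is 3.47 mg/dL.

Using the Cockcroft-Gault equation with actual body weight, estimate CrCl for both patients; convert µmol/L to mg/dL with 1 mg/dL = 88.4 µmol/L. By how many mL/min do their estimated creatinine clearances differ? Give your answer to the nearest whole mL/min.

Patient A: SCr = 363 / 88.4 = 4.106 mg/dL
Patient A: CrCl = (140 − 90) × 88 / (72 × 4.106) = 4400.0 / 295.63 ≈ 14.9 mL/min
Patient B: CrCl = (140 − 66) × 107.6 / (72 × 3.47) = 7962.4 / 249.84 ≈ 31.9 mL/min
|14.9 − 31.9| = 17.0 mL/min

17 mL/min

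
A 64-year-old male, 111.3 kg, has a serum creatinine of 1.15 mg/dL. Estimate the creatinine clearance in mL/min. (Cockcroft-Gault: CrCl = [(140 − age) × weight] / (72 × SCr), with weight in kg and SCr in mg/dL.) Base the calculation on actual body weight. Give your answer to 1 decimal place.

CrCl = (140 − 64) × 111.3 / (72 × 1.15) = 8458.8 / 82.80 ≈ 102.2 mL/min

102.2 mL/min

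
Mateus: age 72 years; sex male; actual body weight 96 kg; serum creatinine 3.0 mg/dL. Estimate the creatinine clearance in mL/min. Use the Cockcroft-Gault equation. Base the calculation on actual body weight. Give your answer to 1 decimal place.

30.2 mL/min

CrCl = (140 − 72) × 96 / (72 × 3) = 6528.0 / 216.00 ≈ 30.2 mL/min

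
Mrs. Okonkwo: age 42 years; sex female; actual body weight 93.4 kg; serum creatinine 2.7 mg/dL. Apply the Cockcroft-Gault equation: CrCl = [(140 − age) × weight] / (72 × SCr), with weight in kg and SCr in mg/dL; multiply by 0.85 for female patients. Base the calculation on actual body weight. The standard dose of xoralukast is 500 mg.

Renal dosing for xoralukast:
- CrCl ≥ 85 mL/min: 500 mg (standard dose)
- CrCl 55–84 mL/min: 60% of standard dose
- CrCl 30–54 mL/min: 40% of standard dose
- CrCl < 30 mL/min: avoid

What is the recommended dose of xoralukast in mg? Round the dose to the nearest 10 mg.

CrCl = (140 − 42) × 93.4 / (72 × 2.7) × 0.85 = 9153.2 / 194.40 × 0.85 ≈ 40.0 mL/min
CrCl ≈ 40 mL/min → bracket 30–54 mL/min.
40% of 500 mg = 200 mg

200 mg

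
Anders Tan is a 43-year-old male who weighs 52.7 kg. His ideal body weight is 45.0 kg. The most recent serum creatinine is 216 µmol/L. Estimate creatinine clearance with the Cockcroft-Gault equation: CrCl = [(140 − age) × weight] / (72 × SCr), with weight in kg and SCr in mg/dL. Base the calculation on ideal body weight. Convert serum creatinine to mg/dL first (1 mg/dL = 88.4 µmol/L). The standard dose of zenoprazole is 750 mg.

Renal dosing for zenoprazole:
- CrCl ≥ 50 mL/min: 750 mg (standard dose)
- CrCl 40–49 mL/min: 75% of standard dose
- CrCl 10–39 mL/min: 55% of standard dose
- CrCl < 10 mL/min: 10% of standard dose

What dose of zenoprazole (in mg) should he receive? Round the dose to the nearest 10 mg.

SCr = 216 / 88.4 = 2.443 mg/dL
CrCl = (140 − 43) × 45 / (72 × 2.443) = 4365.0 / 175.90 ≈ 24.8 mL/min
CrCl ≈ 25 mL/min → bracket 10–39 mL/min.
55% of 750 mg = 412.5 mg → 410 mg

410 mg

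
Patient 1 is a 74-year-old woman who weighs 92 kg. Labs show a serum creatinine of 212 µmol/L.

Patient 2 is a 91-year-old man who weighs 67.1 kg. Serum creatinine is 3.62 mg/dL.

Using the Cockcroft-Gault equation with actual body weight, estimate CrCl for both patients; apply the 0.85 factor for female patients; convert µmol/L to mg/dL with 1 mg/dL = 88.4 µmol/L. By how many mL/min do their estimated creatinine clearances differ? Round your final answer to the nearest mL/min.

Patient 1: SCr = 212 / 88.4 = 2.398 mg/dL
Patient 1: CrCl = (140 − 74) × 92 / (72 × 2.398) × 0.85 = 6072.0 / 172.66 × 0.85 ≈ 29.9 mL/min
Patient 2: CrCl = (140 − 91) × 67.1 / (72 × 3.62) = 3287.9 / 260.64 ≈ 12.6 mL/min
|29.9 − 12.6| = 17.3 mL/min

17 mL/min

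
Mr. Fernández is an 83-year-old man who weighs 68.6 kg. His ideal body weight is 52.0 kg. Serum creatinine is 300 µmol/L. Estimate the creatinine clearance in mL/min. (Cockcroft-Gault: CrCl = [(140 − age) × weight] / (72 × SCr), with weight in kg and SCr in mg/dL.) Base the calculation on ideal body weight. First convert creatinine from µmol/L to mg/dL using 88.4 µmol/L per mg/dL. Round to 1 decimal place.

SCr = 300 / 88.4 = 3.394 mg/dL
CrCl = (140 − 83) × 52 / (72 × 3.394) = 2964.0 / 244.37 ≈ 12.1 mL/min

12.1 mL/min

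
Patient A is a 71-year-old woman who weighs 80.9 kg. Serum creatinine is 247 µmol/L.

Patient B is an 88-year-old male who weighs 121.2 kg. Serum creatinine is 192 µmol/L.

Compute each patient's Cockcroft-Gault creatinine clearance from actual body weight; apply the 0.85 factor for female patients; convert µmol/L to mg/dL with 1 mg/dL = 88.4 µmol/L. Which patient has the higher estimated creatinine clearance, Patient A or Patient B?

Patient A: SCr = 247 / 88.4 = 2.794 mg/dL
Patient A: CrCl = (140 − 71) × 80.9 / (72 × 2.794) × 0.85 = 5582.1 / 201.17 × 0.85 ≈ 23.6 mL/min
Patient B: SCr = 192 / 88.4 = 2.172 mg/dL
Patient B: CrCl = (140 − 88) × 121.2 / (72 × 2.172) = 6302.4 / 156.38 ≈ 40.3 mL/min
23.6 vs 40.3 mL/min → Patient B is higher.

Patient B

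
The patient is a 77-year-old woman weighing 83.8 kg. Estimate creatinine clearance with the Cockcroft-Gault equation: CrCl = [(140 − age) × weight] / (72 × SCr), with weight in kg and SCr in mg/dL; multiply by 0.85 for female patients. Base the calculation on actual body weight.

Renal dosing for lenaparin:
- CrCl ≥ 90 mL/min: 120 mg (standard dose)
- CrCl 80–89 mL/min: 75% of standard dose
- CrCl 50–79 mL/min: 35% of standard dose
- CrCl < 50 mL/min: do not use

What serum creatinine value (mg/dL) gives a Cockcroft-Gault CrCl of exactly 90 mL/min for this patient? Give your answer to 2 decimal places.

0.69 mg/dL

Standard dose requires CrCl ≥ 90 mL/min.
Set (140 − 77) × 83.8 × 0.85 / (72 × SCr) = 90
SCr = (140 − 77) × 83.8 × 0.85 / (72 × 90) = 0.693 mg/dL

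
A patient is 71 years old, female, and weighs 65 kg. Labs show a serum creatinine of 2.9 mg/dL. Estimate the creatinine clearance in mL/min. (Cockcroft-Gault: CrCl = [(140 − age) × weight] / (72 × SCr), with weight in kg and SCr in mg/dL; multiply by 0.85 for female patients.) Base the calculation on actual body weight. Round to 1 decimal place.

18.3 mL/min

CrCl = (140 − 71) × 65 / (72 × 2.9) × 0.85 = 4485.0 / 208.80 × 0.85 ≈ 18.3 mL/min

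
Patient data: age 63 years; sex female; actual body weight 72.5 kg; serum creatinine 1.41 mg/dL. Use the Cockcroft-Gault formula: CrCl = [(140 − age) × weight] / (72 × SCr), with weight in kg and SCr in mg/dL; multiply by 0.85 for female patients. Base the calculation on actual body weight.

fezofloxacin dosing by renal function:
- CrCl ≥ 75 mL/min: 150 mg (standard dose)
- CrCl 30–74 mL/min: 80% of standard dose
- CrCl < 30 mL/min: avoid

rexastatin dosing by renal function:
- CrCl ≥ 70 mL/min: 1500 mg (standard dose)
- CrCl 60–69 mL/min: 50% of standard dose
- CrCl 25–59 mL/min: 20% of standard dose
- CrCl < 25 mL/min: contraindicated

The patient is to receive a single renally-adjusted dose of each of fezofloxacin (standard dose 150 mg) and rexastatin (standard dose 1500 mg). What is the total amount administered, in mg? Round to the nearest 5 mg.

420 mg

CrCl = (140 − 63) × 72.5 / (72 × 1.41) × 0.85 = 5582.5 / 101.52 × 0.85 ≈ 46.7 mL/min
CrCl ≈ 47 mL/min.
fezofloxacin: 30–74 mL/min → 80% of 150 mg = 120 mg.
rexastatin: 25–59 mL/min → 20% of 1500 mg = 300 mg.
Total = 120 + 300 = 420 mg.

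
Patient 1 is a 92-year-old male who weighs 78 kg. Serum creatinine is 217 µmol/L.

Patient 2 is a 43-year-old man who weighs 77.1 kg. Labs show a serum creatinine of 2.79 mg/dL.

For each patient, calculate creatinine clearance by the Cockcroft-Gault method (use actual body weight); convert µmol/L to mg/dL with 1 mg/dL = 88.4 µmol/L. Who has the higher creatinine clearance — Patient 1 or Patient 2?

Patient 1: SCr = 217 / 88.4 = 2.455 mg/dL
Patient 1: CrCl = (140 − 92) × 78 / (72 × 2.455) = 3744.0 / 176.76 ≈ 21.2 mL/min
Patient 2: CrCl = (140 − 43) × 77.1 / (72 × 2.79) = 7478.7 / 200.88 ≈ 37.2 mL/min
21.2 vs 37.2 mL/min → Patient 2 is higher.

Patient 2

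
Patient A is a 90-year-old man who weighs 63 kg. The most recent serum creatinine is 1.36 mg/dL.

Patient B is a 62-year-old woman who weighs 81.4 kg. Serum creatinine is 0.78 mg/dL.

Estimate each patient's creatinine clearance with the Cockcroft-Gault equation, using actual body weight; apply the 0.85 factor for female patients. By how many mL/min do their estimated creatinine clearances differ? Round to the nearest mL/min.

64 mL/min

Patient A: CrCl = (140 − 90) × 63 / (72 × 1.36) = 3150.0 / 97.92 ≈ 32.2 mL/min
Patient B: CrCl = (140 − 62) × 81.4 / (72 × 0.78) × 0.85 = 6349.2 / 56.16 × 0.85 ≈ 96.1 mL/min
|32.2 − 96.1| = 63.9 mL/min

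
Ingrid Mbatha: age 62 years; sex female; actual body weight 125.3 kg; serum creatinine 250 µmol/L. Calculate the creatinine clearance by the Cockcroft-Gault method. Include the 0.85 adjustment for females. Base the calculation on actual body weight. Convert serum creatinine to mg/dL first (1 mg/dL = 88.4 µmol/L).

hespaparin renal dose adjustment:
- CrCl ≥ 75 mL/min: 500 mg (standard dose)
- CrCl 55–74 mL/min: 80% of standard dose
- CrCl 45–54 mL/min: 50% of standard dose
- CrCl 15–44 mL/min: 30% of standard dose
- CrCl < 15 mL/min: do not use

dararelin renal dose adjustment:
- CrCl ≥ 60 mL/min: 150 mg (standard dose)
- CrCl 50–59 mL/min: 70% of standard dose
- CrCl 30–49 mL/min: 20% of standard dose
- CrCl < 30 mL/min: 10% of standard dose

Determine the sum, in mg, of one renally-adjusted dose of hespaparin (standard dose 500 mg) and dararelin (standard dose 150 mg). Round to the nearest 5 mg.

180 mg

SCr = 250 / 88.4 = 2.828 mg/dL
CrCl = (140 − 62) × 125.3 / (72 × 2.828) × 0.85 = 9773.4 / 203.62 × 0.85 ≈ 40.8 mL/min
CrCl ≈ 41 mL/min.
hespaparin: 15–44 mL/min → 30% of 500 mg = 150 mg.
dararelin: 30–49 mL/min → 20% of 150 mg = 30 mg.
Total = 150 + 30 = 180 mg.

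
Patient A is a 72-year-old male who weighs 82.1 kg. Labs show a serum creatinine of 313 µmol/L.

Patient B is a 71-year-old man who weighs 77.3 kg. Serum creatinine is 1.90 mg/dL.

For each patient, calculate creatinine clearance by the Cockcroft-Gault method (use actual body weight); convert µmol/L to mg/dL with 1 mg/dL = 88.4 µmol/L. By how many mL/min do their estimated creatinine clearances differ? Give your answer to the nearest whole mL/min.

17 mL/min

Patient A: SCr = 313 / 88.4 = 3.541 mg/dL
Patient A: CrCl = (140 − 72) × 82.1 / (72 × 3.541) = 5582.8 / 254.95 ≈ 21.9 mL/min
Patient B: CrCl = (140 − 71) × 77.3 / (72 × 1.9) = 5333.7 / 136.80 ≈ 39.0 mL/min
|21.9 − 39.0| = 17.1 mL/min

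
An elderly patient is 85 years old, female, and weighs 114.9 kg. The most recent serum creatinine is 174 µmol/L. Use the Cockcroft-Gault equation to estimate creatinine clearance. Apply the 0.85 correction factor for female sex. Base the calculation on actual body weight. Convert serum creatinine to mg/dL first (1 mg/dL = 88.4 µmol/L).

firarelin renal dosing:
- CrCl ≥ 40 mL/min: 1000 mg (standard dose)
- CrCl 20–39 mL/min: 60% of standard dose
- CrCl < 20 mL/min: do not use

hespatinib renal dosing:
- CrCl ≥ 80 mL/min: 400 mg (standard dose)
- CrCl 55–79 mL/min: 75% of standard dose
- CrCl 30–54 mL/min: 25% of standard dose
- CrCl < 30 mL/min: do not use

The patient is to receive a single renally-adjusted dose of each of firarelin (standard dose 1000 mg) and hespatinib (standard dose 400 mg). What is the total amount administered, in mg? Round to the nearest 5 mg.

700 mg

SCr = 174 / 88.4 = 1.968 mg/dL
CrCl = (140 − 85) × 114.9 / (72 × 1.968) × 0.85 = 6319.5 / 141.70 × 0.85 ≈ 37.9 mL/min
CrCl ≈ 38 mL/min.
firarelin: 20–39 mL/min → 60% of 1000 mg = 600 mg.
hespatinib: 30–54 mL/min → 25% of 400 mg = 100 mg.
Total = 600 + 100 = 700 mg.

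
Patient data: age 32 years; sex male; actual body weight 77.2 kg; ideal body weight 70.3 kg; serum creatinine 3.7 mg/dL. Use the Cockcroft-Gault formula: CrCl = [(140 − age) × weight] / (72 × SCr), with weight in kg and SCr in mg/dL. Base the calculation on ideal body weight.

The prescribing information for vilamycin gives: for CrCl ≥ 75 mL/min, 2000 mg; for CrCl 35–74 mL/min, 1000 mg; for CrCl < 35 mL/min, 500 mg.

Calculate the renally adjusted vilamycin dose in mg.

CrCl = (140 − 32) × 70.3 / (72 × 3.7) = 7592.4 / 266.40 ≈ 28.5 mL/min
CrCl ≈ 28 mL/min → bracket < 35 mL/min.
Dose for this bracket: 500 mg.

500 mg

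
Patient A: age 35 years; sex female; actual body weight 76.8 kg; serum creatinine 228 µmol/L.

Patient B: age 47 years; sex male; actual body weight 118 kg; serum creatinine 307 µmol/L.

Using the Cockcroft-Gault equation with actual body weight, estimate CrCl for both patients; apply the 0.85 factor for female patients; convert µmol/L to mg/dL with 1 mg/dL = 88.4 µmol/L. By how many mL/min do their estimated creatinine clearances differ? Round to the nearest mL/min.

Patient A: SCr = 228 / 88.4 = 2.579 mg/dL
Patient A: CrCl = (140 − 35) × 76.8 / (72 × 2.579) × 0.85 = 8064.0 / 185.69 × 0.85 ≈ 36.9 mL/min
Patient B: SCr = 307 / 88.4 = 3.473 mg/dL
Patient B: CrCl = (140 − 47) × 118 / (72 × 3.473) = 10974.0 / 250.06 ≈ 43.9 mL/min
|36.9 − 43.9| = 7.0 mL/min

7 mL/min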